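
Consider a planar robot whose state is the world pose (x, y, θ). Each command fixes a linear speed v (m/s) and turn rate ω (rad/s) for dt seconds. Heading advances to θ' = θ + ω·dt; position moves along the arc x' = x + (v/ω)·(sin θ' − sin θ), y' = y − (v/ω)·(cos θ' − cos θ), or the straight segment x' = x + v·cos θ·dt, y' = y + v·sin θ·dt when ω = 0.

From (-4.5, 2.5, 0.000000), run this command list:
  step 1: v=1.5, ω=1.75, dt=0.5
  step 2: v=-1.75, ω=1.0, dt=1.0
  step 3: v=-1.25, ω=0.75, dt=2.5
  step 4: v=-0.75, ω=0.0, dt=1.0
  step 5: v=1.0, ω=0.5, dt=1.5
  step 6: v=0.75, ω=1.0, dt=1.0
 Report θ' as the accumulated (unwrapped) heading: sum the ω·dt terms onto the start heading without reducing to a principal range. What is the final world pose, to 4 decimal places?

(-1.6183, -1.1870, 5.5000)

step 1: θ'=0.8750 (R=0.8571) → pose (-3.8421, 2.8077, 0.8750)
step 2: θ'=1.8750 (R=-1.7500) → pose (-4.1686, 1.1618, 1.8750)
step 3: θ'=3.7500 (R=-1.6667) → pose (-1.6258, 0.2934, 3.7500)
step 4: θ'=3.7500 (straight) → pose (-1.0104, 0.7221, 3.7500)
step 5: θ'=4.5000 (R=2.0000) → pose (-1.8223, -0.4974, 4.5000)
step 6: θ'=5.5000 (R=0.7500) → pose (-1.6183, -1.1870, 5.5000)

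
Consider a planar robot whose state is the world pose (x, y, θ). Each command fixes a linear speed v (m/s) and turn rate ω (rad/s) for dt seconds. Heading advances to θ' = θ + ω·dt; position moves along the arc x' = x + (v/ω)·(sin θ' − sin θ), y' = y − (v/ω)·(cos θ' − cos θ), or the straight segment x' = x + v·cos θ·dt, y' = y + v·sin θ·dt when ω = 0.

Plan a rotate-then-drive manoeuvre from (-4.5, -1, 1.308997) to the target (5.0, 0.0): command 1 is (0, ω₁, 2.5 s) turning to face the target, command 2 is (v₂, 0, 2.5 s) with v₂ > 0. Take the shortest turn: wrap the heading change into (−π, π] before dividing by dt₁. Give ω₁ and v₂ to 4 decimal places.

ω₁ = -0.4816, v₂ = 3.8210

heading to target = atan2(0−-1, 5−-4.5) = 0.1049
Δθ = wrap(0.1049 − 1.3090) = -1.2041; ω₁ = Δθ/dt₁ = -0.4816
distance = √((5−-4.5)² + (0−-1)²) = 9.5525; v₂ = distance/dt₂ = 3.8210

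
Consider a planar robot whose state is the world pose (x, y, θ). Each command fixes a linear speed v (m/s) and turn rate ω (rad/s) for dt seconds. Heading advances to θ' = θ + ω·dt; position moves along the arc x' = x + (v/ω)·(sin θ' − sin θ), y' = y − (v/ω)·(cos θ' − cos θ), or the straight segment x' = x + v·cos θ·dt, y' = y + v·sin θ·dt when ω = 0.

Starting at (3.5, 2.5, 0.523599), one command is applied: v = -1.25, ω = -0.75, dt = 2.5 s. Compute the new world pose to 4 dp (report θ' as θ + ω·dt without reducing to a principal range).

θ' = 0.5236 + -0.75·2.5 = -1.3514
R = v/ω = -1.25/-0.75 = 1.6667
x' = 3.5 + 1.6667·(sin -1.3514 − sin 0.5236) = 1.0400
y' = 2.5 − 1.6667·(cos -1.3514 − cos 0.5236) = 3.5806

(1.0400, 3.5806, -1.3514)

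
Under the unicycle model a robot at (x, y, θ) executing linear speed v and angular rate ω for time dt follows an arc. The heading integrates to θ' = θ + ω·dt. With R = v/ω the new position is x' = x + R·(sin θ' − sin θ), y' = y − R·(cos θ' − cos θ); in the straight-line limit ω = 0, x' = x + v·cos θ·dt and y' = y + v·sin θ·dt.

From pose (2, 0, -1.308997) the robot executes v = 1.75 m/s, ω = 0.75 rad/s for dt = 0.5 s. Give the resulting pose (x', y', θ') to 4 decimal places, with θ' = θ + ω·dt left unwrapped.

θ' = -1.3090 + 0.75·0.5 = -0.9340
R = v/ω = 1.75/0.75 = 2.3333
x' = 2 + 2.3333·(sin -0.9340 − sin -1.3090) = 2.3778
y' = 0 − 2.3333·(cos -0.9340 − cos -1.3090) = -0.7835

(2.3778, -0.7835, -0.9340)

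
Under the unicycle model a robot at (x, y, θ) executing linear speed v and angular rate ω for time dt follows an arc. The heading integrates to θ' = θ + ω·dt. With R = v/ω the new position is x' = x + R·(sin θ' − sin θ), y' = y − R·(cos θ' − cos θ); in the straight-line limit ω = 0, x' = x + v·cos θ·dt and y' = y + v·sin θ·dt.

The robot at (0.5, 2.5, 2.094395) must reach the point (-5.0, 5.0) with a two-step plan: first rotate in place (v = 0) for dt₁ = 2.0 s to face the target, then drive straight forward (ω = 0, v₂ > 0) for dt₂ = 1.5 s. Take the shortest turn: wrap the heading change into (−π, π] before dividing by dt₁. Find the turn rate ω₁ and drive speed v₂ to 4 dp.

heading to target = atan2(5−2.5, -5−0.5) = 2.7150
Δθ = wrap(2.7150 − 2.0944) = 0.6206; ω₁ = Δθ/dt₁ = 0.3103
distance = √((-5−0.5)² + (5−2.5)²) = 6.0415; v₂ = distance/dt₂ = 4.0277

ω₁ = 0.3103, v₂ = 4.0277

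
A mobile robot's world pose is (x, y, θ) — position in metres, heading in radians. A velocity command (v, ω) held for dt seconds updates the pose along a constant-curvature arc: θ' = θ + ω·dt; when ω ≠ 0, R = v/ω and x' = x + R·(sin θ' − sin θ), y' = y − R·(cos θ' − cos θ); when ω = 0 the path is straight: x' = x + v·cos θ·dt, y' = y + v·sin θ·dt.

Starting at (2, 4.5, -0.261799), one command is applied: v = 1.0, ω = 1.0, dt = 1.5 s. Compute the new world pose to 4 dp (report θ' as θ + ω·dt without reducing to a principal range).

(3.2040, 5.1394, 1.2382)

θ' = -0.2618 + 1.0·1.5 = 1.2382
R = v/ω = 1.0/1.0 = 1.0000
x' = 2 + 1.0000·(sin 1.2382 − sin -0.2618) = 3.2040
y' = 4.5 − 1.0000·(cos 1.2382 − cos -0.2618) = 5.1394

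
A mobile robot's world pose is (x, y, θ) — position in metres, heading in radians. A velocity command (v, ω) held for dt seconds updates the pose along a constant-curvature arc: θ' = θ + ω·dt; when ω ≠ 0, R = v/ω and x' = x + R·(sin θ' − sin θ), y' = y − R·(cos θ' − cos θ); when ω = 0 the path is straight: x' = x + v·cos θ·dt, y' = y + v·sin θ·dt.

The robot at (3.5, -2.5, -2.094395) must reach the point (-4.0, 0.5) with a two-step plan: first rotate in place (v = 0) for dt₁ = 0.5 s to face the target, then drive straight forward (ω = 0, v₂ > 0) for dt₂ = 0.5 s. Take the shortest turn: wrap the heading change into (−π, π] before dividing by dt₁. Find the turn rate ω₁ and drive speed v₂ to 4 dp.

heading to target = atan2(0.5−-2.5, -4−3.5) = 2.7611
Δθ = wrap(2.7611 − -2.0944) = -1.4277; ω₁ = Δθ/dt₁ = -2.8554
distance = √((-4−3.5)² + (0.5−-2.5)²) = 8.0777; v₂ = distance/dt₂ = 16.1555

ω₁ = -2.8554, v₂ = 16.1555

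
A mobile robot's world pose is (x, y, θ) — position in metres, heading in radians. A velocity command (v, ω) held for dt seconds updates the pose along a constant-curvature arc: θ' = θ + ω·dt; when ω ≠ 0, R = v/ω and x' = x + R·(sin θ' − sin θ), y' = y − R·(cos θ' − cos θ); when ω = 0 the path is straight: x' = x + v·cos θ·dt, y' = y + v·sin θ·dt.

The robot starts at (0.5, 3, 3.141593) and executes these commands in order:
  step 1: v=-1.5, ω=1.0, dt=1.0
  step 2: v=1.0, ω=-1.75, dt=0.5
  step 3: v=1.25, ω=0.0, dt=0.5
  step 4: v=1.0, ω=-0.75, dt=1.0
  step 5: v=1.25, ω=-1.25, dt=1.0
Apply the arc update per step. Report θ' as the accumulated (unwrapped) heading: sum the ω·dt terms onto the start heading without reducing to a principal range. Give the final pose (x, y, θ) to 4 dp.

(-0.5829, 4.7055, 1.2666)

step 1: θ'=4.1416 (R=-1.5000) → pose (1.7622, 3.6895, 4.1416)
step 2: θ'=3.2666 (R=-0.5714) → pose (1.3526, 3.4313, 3.2666)
step 3: θ'=3.2666 (straight) → pose (0.7325, 3.3534, 3.2666)
step 4: θ'=2.5166 (R=-1.3333) → pose (-0.2139, 3.5950, 2.5166)
step 5: θ'=1.2666 (R=-1.0000) → pose (-0.5829, 4.7055, 1.2666)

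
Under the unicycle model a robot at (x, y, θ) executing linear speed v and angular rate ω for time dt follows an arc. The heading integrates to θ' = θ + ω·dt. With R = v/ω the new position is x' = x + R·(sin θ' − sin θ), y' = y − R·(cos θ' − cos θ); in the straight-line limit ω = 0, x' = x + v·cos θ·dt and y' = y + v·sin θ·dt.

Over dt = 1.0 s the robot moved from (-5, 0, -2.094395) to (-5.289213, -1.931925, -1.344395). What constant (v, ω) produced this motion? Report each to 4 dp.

v = 2.0000, ω = 0.7500

Δθ = -1.344395 − -2.094395 = 0.750000
ω = Δθ/dt = 0.750000/1.0 = 0.7500
R = −Δy/(cos θ' − cos θ) = 2.6667
v = R·ω = 2.6667·0.7500 = 2.0000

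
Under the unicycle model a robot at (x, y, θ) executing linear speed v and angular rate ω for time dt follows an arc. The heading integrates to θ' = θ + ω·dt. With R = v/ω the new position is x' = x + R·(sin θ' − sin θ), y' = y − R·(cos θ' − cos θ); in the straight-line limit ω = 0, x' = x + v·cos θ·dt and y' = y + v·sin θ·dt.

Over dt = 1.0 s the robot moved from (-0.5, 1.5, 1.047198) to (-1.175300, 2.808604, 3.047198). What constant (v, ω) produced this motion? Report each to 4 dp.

Δθ = 3.047198 − 1.047198 = 2.000000
ω = Δθ/dt = 2.000000/1.0 = 2.0000
R = −Δy/(cos θ' − cos θ) = 0.8750
v = R·ω = 0.8750·2.0000 = 1.7500

v = 1.7500, ω = 2.0000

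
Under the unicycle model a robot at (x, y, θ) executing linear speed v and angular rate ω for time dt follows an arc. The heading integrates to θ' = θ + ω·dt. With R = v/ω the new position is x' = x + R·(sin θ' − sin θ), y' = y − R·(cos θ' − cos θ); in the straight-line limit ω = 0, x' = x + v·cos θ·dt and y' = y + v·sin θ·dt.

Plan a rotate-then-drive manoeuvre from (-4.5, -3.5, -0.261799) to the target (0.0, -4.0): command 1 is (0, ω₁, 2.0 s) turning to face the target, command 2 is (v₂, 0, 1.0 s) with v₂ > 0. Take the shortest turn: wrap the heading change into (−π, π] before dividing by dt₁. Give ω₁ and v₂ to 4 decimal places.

heading to target = atan2(-4−-3.5, 0−-4.5) = -0.1107
Δθ = wrap(-0.1107 − -0.2618) = 0.1511; ω₁ = Δθ/dt₁ = 0.0756
distance = √((0−-4.5)² + (-4−-3.5)²) = 4.5277; v₂ = distance/dt₂ = 4.5277

ω₁ = 0.0756, v₂ = 4.5277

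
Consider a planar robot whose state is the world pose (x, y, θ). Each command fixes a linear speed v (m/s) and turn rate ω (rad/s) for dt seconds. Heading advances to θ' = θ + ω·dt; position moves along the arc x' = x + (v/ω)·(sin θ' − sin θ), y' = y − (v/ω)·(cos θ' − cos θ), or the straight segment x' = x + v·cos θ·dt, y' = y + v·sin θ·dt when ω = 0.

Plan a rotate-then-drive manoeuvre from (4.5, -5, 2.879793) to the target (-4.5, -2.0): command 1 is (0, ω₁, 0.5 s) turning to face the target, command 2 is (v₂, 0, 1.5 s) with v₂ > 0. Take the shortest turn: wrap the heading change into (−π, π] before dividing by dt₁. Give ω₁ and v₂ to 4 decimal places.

ω₁ = -0.1199, v₂ = 6.3246

heading to target = atan2(-2−-5, -4.5−4.5) = 2.8198
Δθ = wrap(2.8198 − 2.8798) = -0.0600; ω₁ = Δθ/dt₁ = -0.1199
distance = √((-4.5−4.5)² + (-2−-5)²) = 9.4868; v₂ = distance/dt₂ = 6.3246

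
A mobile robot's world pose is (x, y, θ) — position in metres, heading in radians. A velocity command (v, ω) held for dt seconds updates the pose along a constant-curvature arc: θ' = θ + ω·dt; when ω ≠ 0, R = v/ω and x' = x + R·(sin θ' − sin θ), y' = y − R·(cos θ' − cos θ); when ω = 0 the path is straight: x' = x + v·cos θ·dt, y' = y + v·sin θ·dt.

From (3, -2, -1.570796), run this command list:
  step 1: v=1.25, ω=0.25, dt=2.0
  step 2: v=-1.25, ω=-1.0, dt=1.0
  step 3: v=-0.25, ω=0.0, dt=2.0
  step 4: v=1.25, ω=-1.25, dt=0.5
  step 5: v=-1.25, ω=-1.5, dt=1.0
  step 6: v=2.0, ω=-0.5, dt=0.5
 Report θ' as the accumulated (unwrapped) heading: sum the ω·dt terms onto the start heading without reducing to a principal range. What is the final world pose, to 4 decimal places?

step 1: θ'=-1.0708 (R=5.0000) → pose (3.6121, -4.3971, -1.0708)
step 2: θ'=-2.0708 (R=1.2500) → pose (3.6121, -3.1986, -2.0708)
step 3: θ'=-2.0708 (straight) → pose (3.8518, -2.7598, -2.0708)
step 4: θ'=-2.6958 (R=-1.0000) → pose (3.4054, -3.1826, -2.6958)
step 5: θ'=-4.1958 (R=0.8333) → pose (4.4893, -3.5229, -4.1958)
step 6: θ'=-4.4458 (R=-4.0000) → pose (4.1086, -2.6010, -4.4458)

(4.1086, -2.6010, -4.4458)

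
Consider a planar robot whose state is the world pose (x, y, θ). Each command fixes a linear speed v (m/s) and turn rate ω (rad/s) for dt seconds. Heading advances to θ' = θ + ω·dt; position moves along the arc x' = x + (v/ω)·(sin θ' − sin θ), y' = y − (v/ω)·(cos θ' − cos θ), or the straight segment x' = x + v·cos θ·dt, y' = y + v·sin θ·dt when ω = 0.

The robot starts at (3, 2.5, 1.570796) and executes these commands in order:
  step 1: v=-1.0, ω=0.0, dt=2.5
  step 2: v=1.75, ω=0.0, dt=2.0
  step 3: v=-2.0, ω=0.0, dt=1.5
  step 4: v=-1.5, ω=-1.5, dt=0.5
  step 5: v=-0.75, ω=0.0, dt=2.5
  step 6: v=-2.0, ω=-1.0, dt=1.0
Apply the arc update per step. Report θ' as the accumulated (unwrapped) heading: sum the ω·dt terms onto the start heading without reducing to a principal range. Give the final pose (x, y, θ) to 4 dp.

(-0.3663, -2.1582, -0.1792)

step 1: θ'=1.5708 (straight) → pose (3.0000, 0.0000, 1.5708)
step 2: θ'=1.5708 (straight) → pose (3.0000, 3.5000, 1.5708)
step 3: θ'=1.5708 (straight) → pose (3.0000, 0.5000, 1.5708)
step 4: θ'=0.8208 (R=1.0000) → pose (2.7317, -0.1816, 0.8208)
step 5: θ'=0.8208 (straight) → pose (1.4536, -1.5536, 0.8208)
step 6: θ'=-0.1792 (R=2.0000) → pose (-0.3663, -2.1582, -0.1792)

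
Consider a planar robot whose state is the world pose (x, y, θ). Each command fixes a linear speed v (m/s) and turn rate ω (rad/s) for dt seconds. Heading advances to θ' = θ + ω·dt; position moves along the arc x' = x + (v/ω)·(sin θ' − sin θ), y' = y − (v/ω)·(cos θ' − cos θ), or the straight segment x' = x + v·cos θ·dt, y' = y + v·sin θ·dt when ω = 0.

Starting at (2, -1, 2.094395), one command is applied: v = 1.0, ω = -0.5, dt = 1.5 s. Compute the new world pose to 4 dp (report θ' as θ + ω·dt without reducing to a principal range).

θ' = 2.0944 + -0.5·1.5 = 1.3444
R = v/ω = 1.0/-0.5 = -2.0000
x' = 2 + -2.0000·(sin 1.3444 − sin 2.0944) = 1.7831
y' = -1 − -2.0000·(cos 1.3444 − cos 2.0944) = 0.4489

(1.7831, 0.4489, 1.3444)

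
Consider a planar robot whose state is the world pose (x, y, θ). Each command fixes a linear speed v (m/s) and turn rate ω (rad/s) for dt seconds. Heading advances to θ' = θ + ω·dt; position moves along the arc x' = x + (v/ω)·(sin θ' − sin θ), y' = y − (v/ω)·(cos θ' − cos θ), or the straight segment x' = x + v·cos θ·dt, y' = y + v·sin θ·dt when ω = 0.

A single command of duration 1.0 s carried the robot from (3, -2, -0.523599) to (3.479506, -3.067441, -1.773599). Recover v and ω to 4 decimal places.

v = 1.2500, ω = -1.2500

Δθ = -1.773599 − -0.523599 = -1.250000
ω = Δθ/dt = -1.250000/1.0 = -1.2500
R = −Δy/(cos θ' − cos θ) = -1.0000
v = R·ω = -1.0000·-1.2500 = 1.2500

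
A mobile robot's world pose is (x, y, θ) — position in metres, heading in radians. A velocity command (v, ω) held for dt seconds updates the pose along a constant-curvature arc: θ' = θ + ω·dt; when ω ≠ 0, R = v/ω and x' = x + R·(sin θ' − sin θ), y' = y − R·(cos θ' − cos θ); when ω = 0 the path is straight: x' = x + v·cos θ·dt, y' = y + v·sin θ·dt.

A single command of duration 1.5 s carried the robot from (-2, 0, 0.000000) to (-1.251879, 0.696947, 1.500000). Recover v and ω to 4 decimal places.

Δθ = 1.500000 − 0.000000 = 1.500000
ω = Δθ/dt = 1.500000/1.5 = 1.0000
R = Δx/(sin θ' − sin θ) = 0.7500
v = R·ω = 0.7500·1.0000 = 0.7500

v = 0.7500, ω = 1.0000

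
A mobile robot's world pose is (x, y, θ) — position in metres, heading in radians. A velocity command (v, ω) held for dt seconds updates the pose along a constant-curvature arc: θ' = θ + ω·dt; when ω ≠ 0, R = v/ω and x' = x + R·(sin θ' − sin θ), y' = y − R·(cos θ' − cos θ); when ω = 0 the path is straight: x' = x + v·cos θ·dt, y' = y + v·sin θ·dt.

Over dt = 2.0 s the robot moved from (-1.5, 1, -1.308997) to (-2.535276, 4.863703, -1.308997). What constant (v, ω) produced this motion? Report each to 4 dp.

v = -2.0000, ω = 0.0000

Δθ = -1.308997 − -1.308997 = 0.000000
ω = Δθ/dt = 0.000000/2.0 = 0.0000
ω = 0 → v = (Δx·cos θ + Δy·sin θ)/dt = -2.0000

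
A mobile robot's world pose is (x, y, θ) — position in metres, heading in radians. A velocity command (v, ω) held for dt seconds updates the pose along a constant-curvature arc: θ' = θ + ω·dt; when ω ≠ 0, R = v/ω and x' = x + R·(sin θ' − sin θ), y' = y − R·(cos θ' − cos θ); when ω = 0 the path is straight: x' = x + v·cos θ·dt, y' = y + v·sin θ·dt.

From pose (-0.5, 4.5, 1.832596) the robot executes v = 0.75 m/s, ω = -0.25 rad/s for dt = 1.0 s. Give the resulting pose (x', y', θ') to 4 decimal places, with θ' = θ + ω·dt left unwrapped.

(-0.6020, 5.2411, 1.5826)

θ' = 1.8326 + -0.25·1.0 = 1.5826
R = v/ω = 0.75/-0.25 = -3.0000
x' = -0.5 + -3.0000·(sin 1.5826 − sin 1.8326) = -0.6020
y' = 4.5 − -3.0000·(cos 1.5826 − cos 1.8326) = 5.2411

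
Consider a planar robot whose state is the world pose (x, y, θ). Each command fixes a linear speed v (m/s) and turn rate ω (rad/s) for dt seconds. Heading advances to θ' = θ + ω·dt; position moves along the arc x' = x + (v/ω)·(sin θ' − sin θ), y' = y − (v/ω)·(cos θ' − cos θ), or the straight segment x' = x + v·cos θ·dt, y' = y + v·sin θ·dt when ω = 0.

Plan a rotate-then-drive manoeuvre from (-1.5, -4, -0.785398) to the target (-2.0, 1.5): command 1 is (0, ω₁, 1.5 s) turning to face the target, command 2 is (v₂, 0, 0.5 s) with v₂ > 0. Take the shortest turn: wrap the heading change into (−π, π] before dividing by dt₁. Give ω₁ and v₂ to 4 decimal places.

ω₁ = 1.6312, v₂ = 11.0454

heading to target = atan2(1.5−-4, -2−-1.5) = 1.6615
Δθ = wrap(1.6615 − -0.7854) = 2.4469; ω₁ = Δθ/dt₁ = 1.6312
distance = √((-2−-1.5)² + (1.5−-4)²) = 5.5227; v₂ = distance/dt₂ = 11.0454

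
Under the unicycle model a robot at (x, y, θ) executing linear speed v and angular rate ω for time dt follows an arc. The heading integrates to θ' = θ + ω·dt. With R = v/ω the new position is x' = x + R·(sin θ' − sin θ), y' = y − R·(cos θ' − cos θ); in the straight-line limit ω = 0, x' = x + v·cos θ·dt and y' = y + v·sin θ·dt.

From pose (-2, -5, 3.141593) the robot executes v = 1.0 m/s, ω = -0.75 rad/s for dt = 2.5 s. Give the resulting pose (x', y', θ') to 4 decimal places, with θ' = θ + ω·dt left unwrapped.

θ' = 3.1416 + -0.75·2.5 = 1.2666
R = v/ω = 1.0/-0.75 = -1.3333
x' = -2 + -1.3333·(sin 1.2666 − sin 3.1416) = -3.2721
y' = -5 − -1.3333·(cos 1.2666 − cos 3.1416) = -3.2673

(-3.2721, -3.2673, 1.2666)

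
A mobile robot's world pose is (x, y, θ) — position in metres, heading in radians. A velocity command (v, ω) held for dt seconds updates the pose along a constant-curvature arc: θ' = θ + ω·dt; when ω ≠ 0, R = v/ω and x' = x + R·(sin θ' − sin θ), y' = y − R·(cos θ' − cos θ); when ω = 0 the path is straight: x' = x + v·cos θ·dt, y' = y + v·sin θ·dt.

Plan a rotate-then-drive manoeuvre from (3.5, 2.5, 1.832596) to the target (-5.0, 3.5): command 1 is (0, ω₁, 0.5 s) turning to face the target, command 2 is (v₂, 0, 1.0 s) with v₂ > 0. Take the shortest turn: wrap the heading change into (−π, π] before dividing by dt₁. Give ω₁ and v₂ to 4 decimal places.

heading to target = atan2(3.5−2.5, -5−3.5) = 3.0245
Δθ = wrap(3.0245 − 1.8326) = 1.1919; ω₁ = Δθ/dt₁ = 2.3838
distance = √((-5−3.5)² + (3.5−2.5)²) = 8.5586; v₂ = distance/dt₂ = 8.5586

ω₁ = 2.3838, v₂ = 8.5586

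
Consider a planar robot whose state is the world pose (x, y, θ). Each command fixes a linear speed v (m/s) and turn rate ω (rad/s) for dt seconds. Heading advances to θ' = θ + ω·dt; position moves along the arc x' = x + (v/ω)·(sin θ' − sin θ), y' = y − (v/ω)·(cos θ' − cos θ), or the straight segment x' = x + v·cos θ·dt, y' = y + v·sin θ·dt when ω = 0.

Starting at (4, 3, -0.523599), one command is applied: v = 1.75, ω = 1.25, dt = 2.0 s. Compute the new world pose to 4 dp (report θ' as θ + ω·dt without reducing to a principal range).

(5.9864, 4.7648, 1.9764)

θ' = -0.5236 + 1.25·2.0 = 1.9764
R = v/ω = 1.75/1.25 = 1.4000
x' = 4 + 1.4000·(sin 1.9764 − sin -0.5236) = 5.9864
y' = 3 − 1.4000·(cos 1.9764 − cos -0.5236) = 4.7648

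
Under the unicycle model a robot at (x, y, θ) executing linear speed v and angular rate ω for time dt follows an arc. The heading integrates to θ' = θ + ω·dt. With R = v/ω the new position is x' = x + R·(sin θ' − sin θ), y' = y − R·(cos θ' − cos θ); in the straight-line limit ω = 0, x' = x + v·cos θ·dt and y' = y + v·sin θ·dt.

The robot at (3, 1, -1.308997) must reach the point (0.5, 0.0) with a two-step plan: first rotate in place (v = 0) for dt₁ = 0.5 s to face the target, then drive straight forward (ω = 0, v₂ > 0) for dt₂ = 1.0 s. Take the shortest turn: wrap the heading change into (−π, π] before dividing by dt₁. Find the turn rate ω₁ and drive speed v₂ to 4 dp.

ω₁ = -2.9042, v₂ = 2.6926

heading to target = atan2(0−1, 0.5−3) = -2.7611
Δθ = wrap(-2.7611 − -1.3090) = -1.4521; ω₁ = Δθ/dt₁ = -2.9042
distance = √((0.5−3)² + (0−1)²) = 2.6926; v₂ = distance/dt₂ = 2.6926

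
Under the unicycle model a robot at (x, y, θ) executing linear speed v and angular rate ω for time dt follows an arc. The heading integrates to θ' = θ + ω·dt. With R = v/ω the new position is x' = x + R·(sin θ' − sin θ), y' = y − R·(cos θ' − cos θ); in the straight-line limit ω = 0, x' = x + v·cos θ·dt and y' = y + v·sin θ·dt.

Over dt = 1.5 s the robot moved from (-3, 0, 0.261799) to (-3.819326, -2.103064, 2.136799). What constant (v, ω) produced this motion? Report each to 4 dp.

Δθ = 2.136799 − 0.261799 = 1.875000
ω = Δθ/dt = 1.875000/1.5 = 1.2500
R = −Δy/(cos θ' − cos θ) = -1.4000
v = R·ω = -1.4000·1.2500 = -1.7500

v = -1.7500, ω = 1.2500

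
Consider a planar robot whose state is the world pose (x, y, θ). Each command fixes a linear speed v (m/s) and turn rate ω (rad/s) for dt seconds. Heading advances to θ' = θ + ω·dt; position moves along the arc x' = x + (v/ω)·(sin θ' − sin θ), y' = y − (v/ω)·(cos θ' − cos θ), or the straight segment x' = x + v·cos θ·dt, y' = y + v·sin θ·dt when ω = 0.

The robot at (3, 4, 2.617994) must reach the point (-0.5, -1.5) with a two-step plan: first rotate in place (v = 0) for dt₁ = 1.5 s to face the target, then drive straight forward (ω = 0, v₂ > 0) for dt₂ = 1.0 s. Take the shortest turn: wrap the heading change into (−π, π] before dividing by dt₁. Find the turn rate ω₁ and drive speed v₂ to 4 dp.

heading to target = atan2(-1.5−4, -0.5−3) = -2.1375
Δθ = wrap(-2.1375 − 2.6180) = 1.5277; ω₁ = Δθ/dt₁ = 1.0184
distance = √((-0.5−3)² + (-1.5−4)²) = 6.5192; v₂ = distance/dt₂ = 6.5192

ω₁ = 1.0184, v₂ = 6.5192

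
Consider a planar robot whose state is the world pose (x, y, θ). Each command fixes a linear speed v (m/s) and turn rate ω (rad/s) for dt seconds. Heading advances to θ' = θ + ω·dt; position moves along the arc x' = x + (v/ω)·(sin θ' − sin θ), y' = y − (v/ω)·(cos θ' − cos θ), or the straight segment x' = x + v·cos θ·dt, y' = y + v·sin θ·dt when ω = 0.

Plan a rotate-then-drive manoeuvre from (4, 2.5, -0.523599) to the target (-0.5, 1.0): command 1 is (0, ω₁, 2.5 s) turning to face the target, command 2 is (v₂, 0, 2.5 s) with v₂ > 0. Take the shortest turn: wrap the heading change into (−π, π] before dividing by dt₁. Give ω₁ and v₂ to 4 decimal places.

heading to target = atan2(1−2.5, -0.5−4) = -2.8198
Δθ = wrap(-2.8198 − -0.5236) = -2.2962; ω₁ = Δθ/dt₁ = -0.9185
distance = √((-0.5−4)² + (1−2.5)²) = 4.7434; v₂ = distance/dt₂ = 1.8974

ω₁ = -0.9185, v₂ = 1.8974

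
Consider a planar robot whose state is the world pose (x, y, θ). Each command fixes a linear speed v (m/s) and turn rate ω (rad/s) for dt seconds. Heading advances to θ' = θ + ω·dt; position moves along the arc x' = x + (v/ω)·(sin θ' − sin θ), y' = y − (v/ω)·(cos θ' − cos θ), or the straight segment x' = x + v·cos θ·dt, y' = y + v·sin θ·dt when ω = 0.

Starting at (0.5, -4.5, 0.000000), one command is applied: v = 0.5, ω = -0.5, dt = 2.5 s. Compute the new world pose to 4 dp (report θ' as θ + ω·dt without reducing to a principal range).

(1.4490, -5.1847, -1.2500)

θ' = 0.0000 + -0.5·2.5 = -1.2500
R = v/ω = 0.5/-0.5 = -1.0000
x' = 0.5 + -1.0000·(sin -1.2500 − sin 0.0000) = 1.4490
y' = -4.5 − -1.0000·(cos -1.2500 − cos 0.0000) = -5.1847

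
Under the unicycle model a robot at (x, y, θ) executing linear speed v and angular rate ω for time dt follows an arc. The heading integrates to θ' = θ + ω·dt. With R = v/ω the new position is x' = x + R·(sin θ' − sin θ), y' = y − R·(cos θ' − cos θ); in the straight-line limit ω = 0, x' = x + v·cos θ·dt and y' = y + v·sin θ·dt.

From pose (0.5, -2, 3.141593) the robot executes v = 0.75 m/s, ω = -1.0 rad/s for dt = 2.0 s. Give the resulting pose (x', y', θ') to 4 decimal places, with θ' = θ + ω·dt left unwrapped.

θ' = 3.1416 + -1.0·2.0 = 1.1416
R = v/ω = 0.75/-1.0 = -0.7500
x' = 0.5 + -0.7500·(sin 1.1416 − sin 3.1416) = -0.1820
y' = -2 − -0.7500·(cos 1.1416 − cos 3.1416) = -0.9379

(-0.1820, -0.9379, 1.1416)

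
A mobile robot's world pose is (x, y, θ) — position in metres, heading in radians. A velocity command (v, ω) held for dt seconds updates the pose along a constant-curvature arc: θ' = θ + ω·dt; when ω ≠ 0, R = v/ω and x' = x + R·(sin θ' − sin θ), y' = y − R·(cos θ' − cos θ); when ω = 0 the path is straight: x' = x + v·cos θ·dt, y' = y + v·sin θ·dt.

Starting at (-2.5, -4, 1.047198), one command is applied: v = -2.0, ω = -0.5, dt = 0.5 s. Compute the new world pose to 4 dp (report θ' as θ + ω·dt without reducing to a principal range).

(-3.1025, -4.7949, 0.7972)

θ' = 1.0472 + -0.5·0.5 = 0.7972
R = v/ω = -2.0/-0.5 = 4.0000
x' = -2.5 + 4.0000·(sin 0.7972 − sin 1.0472) = -3.1025
y' = -4 − 4.0000·(cos 0.7972 − cos 1.0472) = -4.7949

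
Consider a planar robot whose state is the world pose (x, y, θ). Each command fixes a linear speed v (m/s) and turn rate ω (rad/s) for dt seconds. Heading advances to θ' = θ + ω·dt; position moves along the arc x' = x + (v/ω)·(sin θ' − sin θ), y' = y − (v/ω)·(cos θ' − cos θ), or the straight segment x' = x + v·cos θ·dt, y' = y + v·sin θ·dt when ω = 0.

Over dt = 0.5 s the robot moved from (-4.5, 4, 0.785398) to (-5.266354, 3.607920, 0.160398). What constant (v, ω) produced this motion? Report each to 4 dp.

v = -1.7500, ω = -1.2500

Δθ = 0.160398 − 0.785398 = -0.625000
ω = Δθ/dt = -0.625000/0.5 = -1.2500
R = Δx/(sin θ' − sin θ) = 1.4000
v = R·ω = 1.4000·-1.2500 = -1.7500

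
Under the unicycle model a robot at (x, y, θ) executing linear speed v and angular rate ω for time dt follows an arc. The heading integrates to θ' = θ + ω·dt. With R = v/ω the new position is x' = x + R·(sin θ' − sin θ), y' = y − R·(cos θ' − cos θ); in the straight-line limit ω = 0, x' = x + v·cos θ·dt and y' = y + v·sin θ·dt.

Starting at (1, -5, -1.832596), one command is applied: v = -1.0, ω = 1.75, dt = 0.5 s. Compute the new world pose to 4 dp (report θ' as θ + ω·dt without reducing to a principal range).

θ' = -1.8326 + 1.75·0.5 = -0.9576
R = v/ω = -1.0/1.75 = -0.5714
x' = 1 + -0.5714·(sin -0.9576 − sin -1.8326) = 0.9154
y' = -5 − -0.5714·(cos -0.9576 − cos -1.8326) = -4.5233

(0.9154, -4.5233, -0.9576)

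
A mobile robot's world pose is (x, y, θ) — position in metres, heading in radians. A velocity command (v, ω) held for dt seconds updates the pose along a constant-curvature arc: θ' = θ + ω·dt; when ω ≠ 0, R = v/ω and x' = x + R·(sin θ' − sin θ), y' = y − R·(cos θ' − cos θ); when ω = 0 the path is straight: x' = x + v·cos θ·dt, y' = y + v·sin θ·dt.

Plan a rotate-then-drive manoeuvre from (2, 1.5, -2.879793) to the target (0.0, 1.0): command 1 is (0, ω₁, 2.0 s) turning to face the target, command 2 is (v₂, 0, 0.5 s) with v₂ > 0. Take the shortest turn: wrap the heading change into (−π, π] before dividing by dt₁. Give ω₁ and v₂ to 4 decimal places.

ω₁ = -0.0084, v₂ = 4.1231

heading to target = atan2(1−1.5, 0−2) = -2.8966
Δθ = wrap(-2.8966 − -2.8798) = -0.0168; ω₁ = Δθ/dt₁ = -0.0084
distance = √((0−2)² + (1−1.5)²) = 2.0616; v₂ = distance/dt₂ = 4.1231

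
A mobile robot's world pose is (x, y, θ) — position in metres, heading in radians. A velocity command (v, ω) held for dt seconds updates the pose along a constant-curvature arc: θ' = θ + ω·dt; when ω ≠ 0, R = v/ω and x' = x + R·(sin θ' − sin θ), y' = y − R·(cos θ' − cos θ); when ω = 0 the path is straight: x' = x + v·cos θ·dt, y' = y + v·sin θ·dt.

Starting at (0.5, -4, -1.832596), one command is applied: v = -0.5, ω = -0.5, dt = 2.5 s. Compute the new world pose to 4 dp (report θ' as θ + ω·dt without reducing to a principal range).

(1.4070, -3.2606, -3.0826)

θ' = -1.8326 + -0.5·2.5 = -3.0826
R = v/ω = -0.5/-0.5 = 1.0000
x' = 0.5 + 1.0000·(sin -3.0826 − sin -1.8326) = 1.4070
y' = -4 − 1.0000·(cos -3.0826 − cos -1.8326) = -3.2606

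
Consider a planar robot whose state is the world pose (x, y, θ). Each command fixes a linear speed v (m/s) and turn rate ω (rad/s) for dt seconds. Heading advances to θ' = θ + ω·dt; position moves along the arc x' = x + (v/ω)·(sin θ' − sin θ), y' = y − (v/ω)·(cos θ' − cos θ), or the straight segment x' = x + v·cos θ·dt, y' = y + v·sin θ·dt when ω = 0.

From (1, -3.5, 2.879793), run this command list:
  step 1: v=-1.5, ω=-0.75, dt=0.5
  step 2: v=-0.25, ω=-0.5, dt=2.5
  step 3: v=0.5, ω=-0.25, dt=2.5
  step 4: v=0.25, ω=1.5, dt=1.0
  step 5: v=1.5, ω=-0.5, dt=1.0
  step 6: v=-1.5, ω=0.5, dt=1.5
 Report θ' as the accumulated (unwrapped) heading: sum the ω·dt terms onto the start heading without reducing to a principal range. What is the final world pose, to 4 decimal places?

step 1: θ'=2.5048 (R=2.0000) → pose (1.6716, -3.8238, 2.5048)
step 2: θ'=1.2548 (R=0.5000) → pose (1.8495, -4.3812, 1.2548)
step 3: θ'=0.6298 (R=-2.0000) → pose (2.5726, -3.3865, 0.6298)
step 4: θ'=2.1298 (R=0.1667) → pose (2.6157, -3.1634, 2.1298)
step 5: θ'=1.6298 (R=-3.0000) → pose (2.1643, -1.7493, 1.6298)
step 6: θ'=2.3798 (R=-3.0000) → pose (3.0884, -3.7432, 2.3798)

(3.0884, -3.7432, 2.3798)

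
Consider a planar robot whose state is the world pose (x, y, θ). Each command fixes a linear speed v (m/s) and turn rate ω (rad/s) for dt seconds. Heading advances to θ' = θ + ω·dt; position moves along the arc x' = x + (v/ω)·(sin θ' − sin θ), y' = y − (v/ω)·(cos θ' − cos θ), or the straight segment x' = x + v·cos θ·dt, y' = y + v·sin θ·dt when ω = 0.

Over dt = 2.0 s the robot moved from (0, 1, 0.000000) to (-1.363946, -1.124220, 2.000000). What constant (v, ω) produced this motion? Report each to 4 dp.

v = -1.5000, ω = 1.0000

Δθ = 2.000000 − 0.000000 = 2.000000
ω = Δθ/dt = 2.000000/2.0 = 1.0000
R = −Δy/(cos θ' − cos θ) = -1.5000
v = R·ω = -1.5000·1.0000 = -1.5000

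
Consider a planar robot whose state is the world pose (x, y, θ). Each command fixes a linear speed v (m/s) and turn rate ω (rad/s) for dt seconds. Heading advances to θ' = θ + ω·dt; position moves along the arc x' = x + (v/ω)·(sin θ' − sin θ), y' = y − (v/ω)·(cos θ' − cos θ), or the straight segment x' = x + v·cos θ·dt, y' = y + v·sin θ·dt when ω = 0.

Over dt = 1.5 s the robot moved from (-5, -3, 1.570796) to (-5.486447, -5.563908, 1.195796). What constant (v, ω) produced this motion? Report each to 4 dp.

Δθ = 1.195796 − 1.570796 = -0.375000
ω = Δθ/dt = -0.375000/1.5 = -0.2500
R = −Δy/(cos θ' − cos θ) = 7.0000
v = R·ω = 7.0000·-0.2500 = -1.7500

v = -1.7500, ω = -0.2500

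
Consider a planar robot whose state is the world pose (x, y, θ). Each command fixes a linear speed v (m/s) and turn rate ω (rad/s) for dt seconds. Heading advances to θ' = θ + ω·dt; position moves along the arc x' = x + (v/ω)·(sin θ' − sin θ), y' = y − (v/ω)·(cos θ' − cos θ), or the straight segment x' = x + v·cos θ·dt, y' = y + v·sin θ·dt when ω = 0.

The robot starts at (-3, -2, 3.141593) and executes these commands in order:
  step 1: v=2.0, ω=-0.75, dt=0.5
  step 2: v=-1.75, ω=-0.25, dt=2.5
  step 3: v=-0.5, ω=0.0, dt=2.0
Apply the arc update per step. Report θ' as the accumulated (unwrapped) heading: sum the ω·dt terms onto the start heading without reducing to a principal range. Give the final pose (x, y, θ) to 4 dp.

(-0.1100, -5.3876, 2.1416)

step 1: θ'=2.7666 (R=-2.6667) → pose (-3.9767, -1.8147, 2.7666)
step 2: θ'=2.1416 (R=7.0000) → pose (-0.6503, -4.5461, 2.1416)
step 3: θ'=2.1416 (straight) → pose (-0.1100, -5.3876, 2.1416)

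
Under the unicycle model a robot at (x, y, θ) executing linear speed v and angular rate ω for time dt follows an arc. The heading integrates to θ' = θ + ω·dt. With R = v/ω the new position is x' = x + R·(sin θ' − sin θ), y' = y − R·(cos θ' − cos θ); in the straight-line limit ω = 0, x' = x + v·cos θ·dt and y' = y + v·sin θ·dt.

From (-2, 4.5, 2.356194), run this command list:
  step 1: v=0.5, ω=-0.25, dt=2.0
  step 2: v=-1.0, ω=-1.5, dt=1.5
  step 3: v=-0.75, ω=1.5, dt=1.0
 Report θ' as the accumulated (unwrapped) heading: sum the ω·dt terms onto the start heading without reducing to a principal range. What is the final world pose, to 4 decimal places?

step 1: θ'=1.8562 (R=-2.0000) → pose (-2.5049, 5.3511, 1.8562)
step 2: θ'=-0.3938 (R=0.6667) → pose (-3.4004, 4.5478, -0.3938)
step 3: θ'=1.1062 (R=-0.5000) → pose (-4.0392, 4.3101, 1.1062)

(-4.0392, 4.3101, 1.1062)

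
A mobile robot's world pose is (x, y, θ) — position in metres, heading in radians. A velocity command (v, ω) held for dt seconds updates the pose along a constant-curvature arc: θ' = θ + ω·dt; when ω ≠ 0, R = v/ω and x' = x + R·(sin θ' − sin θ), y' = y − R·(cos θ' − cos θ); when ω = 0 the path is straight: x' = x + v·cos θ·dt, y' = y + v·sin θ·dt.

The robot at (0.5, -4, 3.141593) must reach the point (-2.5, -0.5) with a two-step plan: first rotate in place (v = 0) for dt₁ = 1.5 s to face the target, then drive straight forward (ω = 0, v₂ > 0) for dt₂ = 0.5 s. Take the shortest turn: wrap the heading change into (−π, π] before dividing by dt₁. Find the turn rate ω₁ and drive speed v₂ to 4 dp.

heading to target = atan2(-0.5−-4, -2.5−0.5) = 2.2794
Δθ = wrap(2.2794 − 3.1416) = -0.8622; ω₁ = Δθ/dt₁ = -0.5748
distance = √((-2.5−0.5)² + (-0.5−-4)²) = 4.6098; v₂ = distance/dt₂ = 9.2195

ω₁ = -0.5748, v₂ = 9.2195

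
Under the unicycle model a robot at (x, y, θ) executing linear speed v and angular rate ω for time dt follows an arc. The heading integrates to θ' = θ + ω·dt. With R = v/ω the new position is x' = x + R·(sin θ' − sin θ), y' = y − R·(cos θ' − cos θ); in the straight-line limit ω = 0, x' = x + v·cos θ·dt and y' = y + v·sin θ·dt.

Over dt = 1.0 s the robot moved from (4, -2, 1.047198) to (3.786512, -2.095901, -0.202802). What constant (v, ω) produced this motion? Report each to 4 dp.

v = -0.2500, ω = -1.2500

Δθ = -0.202802 − 1.047198 = -1.250000
ω = Δθ/dt = -1.250000/1.0 = -1.2500
R = Δx/(sin θ' − sin θ) = 0.2000
v = R·ω = 0.2000·-1.2500 = -0.2500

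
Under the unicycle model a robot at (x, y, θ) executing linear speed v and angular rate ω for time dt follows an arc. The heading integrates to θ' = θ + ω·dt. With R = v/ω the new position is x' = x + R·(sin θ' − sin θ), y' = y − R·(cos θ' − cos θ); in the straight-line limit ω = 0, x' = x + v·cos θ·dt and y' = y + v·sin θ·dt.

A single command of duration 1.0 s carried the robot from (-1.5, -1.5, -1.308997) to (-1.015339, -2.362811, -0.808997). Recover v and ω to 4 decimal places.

Δθ = -0.808997 − -1.308997 = 0.500000
ω = Δθ/dt = 0.500000/1.0 = 0.5000
R = −Δy/(cos θ' − cos θ) = 2.0000
v = R·ω = 2.0000·0.5000 = 1.0000

v = 1.0000, ω = 0.5000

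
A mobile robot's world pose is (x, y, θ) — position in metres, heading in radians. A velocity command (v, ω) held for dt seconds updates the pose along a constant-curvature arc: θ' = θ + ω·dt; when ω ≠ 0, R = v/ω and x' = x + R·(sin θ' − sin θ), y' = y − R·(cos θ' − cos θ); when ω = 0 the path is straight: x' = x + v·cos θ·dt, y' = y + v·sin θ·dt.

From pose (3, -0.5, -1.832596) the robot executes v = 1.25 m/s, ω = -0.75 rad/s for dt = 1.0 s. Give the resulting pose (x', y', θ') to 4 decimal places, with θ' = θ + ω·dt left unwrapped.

θ' = -1.8326 + -0.75·1.0 = -2.5826
R = v/ω = 1.25/-0.75 = -1.6667
x' = 3 + -1.6667·(sin -2.5826 − sin -1.8326) = 2.2740
y' = -0.5 − -1.6667·(cos -2.5826 − cos -1.8326) = -1.4816

(2.2740, -1.4816, -2.5826)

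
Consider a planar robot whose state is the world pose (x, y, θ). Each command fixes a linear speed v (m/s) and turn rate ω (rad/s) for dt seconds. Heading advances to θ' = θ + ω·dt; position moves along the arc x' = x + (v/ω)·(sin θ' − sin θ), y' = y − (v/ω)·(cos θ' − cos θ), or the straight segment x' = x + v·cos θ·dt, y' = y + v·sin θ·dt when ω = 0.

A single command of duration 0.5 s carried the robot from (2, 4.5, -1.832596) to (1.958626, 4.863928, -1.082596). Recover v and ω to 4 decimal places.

Δθ = -1.082596 − -1.832596 = 0.750000
ω = Δθ/dt = 0.750000/0.5 = 1.5000
R = −Δy/(cos θ' − cos θ) = -0.5000
v = R·ω = -0.5000·1.5000 = -0.7500

v = -0.7500, ω = 1.5000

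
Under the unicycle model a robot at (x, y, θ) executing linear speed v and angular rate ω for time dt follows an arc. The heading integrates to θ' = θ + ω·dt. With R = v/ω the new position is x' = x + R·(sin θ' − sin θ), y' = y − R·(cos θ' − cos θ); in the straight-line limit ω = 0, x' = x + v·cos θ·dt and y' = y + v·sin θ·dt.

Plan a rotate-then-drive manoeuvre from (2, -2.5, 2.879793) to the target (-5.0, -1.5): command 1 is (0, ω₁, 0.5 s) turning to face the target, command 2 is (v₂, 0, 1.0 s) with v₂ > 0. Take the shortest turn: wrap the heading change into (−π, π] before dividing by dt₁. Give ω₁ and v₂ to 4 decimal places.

ω₁ = 0.2398, v₂ = 7.0711

heading to target = atan2(-1.5−-2.5, -5−2) = 2.9997
Δθ = wrap(2.9997 − 2.8798) = 0.1199; ω₁ = Δθ/dt₁ = 0.2398
distance = √((-5−2)² + (-1.5−-2.5)²) = 7.0711; v₂ = distance/dt₂ = 7.0711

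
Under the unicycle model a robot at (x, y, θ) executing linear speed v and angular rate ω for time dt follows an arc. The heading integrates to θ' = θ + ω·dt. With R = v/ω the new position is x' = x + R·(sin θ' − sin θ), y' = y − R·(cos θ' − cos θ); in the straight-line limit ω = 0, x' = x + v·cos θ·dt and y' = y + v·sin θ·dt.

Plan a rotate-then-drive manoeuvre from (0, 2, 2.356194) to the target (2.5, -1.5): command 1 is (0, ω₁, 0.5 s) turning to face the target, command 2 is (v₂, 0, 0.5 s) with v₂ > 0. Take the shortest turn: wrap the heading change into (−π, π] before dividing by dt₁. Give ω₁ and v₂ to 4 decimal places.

ω₁ = 5.9529, v₂ = 8.6023

heading to target = atan2(-1.5−2, 2.5−0) = -0.9505
Δθ = wrap(-0.9505 − 2.3562) = 2.9764; ω₁ = Δθ/dt₁ = 5.9529
distance = √((2.5−0)² + (-1.5−2)²) = 4.3012; v₂ = distance/dt₂ = 8.6023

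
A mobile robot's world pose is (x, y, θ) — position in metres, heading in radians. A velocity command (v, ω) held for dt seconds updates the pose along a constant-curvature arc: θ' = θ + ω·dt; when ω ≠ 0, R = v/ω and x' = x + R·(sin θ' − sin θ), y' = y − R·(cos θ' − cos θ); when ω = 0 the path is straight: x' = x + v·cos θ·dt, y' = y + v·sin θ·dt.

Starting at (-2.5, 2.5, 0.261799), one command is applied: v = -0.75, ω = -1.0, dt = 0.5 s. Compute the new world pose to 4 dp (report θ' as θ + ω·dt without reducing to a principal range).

(-2.8711, 2.4956, -0.2382)

θ' = 0.2618 + -1.0·0.5 = -0.2382
R = v/ω = -0.75/-1.0 = 0.7500
x' = -2.5 + 0.7500·(sin -0.2382 − sin 0.2618) = -2.8711
y' = 2.5 − 0.7500·(cos -0.2382 − cos 0.2618) = 2.4956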